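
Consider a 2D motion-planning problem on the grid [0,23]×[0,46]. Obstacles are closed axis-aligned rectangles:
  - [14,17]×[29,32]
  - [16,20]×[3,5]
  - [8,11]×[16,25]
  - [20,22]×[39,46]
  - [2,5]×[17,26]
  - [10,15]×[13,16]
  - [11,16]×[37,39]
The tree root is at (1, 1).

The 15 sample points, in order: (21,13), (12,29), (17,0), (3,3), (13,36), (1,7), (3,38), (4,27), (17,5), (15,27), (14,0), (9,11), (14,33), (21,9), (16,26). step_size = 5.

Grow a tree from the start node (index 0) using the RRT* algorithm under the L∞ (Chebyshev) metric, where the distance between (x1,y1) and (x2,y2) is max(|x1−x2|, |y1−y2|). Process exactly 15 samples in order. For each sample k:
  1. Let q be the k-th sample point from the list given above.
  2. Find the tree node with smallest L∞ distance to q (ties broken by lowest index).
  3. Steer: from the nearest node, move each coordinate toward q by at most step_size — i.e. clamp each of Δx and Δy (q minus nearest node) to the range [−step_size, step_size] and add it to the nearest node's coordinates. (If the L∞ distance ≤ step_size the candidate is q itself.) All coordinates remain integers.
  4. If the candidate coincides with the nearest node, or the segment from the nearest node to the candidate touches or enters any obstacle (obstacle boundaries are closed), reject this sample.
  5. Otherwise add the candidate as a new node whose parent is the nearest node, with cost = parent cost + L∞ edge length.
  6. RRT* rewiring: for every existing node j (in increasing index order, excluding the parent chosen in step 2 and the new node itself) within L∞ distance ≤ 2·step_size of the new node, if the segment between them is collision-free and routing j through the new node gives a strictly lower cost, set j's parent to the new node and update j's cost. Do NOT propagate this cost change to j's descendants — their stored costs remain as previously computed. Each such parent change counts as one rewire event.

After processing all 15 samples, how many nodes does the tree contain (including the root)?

Node count: 11

1. q=(21,13) nearest=0 d=20 new=(6,6) → add node 1 parent=0 cost=5
2. q=(12,29) nearest=1 d=23 new=(11,11) → add node 2 parent=1 cost=10
3. q=(17,0) nearest=1 d=11 new=(11,1) → add node 3 parent=1 cost=10
4. q=(3,3) nearest=0 d=2 new=(3,3) → add node 4 parent=0 cost=2
5. q=(13,36) nearest=2 d=25 new=(13,16) → blocked by [10,15]×[13,16], reject
6. q=(1,7) nearest=4 d=4 new=(1,7) → add node 5 parent=4 cost=6
7. q=(3,38) nearest=2 d=27 new=(6,16) → add node 6 parent=2 cost=15
8. q=(4,27) nearest=6 d=11 new=(4,21) → blocked by [2,5]×[17,26], reject
9. q=(17,5) nearest=2 d=6 new=(16,6) → add node 7 parent=2 cost=15
10. q=(15,27) nearest=6 d=11 new=(11,21) → blocked by [8,11]×[16,25], reject
11. q=(14,0) nearest=3 d=3 new=(14,0) → add node 8 parent=3 cost=13
12. q=(9,11) nearest=2 d=2 new=(9,11) → add node 9 parent=2 cost=12
13. q=(14,33) nearest=6 d=17 new=(11,21) → blocked by [8,11]×[16,25], reject
14. q=(21,9) nearest=7 d=5 new=(21,9) → add node 10 parent=7 cost=20
15. q=(16,26) nearest=6 d=10 new=(11,21) → blocked by [8,11]×[16,25], reject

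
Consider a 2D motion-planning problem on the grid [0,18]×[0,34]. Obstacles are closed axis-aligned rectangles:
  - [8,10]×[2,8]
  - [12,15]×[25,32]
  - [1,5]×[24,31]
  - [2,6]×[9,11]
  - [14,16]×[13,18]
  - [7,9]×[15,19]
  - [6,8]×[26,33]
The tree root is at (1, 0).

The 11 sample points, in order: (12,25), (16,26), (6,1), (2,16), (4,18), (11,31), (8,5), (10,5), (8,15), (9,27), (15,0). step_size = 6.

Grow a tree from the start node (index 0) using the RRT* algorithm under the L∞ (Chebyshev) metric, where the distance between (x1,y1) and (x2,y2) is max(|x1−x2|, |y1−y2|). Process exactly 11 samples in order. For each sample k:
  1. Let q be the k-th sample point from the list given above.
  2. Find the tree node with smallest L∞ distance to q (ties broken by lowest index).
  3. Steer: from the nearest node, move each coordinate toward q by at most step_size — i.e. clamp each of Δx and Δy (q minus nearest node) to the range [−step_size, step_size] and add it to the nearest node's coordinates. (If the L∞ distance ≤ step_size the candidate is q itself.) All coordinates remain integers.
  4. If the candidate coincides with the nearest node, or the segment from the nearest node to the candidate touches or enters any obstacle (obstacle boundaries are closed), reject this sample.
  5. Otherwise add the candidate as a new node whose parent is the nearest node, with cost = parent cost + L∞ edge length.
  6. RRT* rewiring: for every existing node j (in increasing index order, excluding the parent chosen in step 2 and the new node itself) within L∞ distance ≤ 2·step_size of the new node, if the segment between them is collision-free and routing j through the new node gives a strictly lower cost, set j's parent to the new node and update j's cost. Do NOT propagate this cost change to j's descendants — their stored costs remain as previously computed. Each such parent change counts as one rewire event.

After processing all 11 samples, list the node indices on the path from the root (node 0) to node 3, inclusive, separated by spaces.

1. q=(12,25) nearest=0 d=25 new=(7,6) → add node 1 parent=0 cost=6
2. q=(16,26) nearest=1 d=20 new=(13,12) → blocked by [8,10]×[2,8], reject
3. q=(6,1) nearest=0 d=5 new=(6,1) → add node 2 parent=0 cost=5
4. q=(2,16) nearest=1 d=10 new=(2,12) → blocked by [2,6]×[9,11], reject
5. q=(4,18) nearest=1 d=12 new=(4,12) → blocked by [2,6]×[9,11], reject
6. q=(11,31) nearest=1 d=25 new=(11,12) → blocked by [8,10]×[2,8], reject
7. q=(8,5) nearest=1 d=1 new=(8,5) → blocked by [8,10]×[2,8], reject
8. q=(10,5) nearest=1 d=3 new=(10,5) → blocked by [8,10]×[2,8], reject
9. q=(8,15) nearest=1 d=9 new=(8,12) → add node 3 parent=1 cost=12
10. q=(9,27) nearest=3 d=15 new=(9,18) → blocked by [7,9]×[15,19], reject
11. q=(15,0) nearest=1 d=8 new=(13,0) → blocked by [8,10]×[2,8], reject

Path: 0 1 3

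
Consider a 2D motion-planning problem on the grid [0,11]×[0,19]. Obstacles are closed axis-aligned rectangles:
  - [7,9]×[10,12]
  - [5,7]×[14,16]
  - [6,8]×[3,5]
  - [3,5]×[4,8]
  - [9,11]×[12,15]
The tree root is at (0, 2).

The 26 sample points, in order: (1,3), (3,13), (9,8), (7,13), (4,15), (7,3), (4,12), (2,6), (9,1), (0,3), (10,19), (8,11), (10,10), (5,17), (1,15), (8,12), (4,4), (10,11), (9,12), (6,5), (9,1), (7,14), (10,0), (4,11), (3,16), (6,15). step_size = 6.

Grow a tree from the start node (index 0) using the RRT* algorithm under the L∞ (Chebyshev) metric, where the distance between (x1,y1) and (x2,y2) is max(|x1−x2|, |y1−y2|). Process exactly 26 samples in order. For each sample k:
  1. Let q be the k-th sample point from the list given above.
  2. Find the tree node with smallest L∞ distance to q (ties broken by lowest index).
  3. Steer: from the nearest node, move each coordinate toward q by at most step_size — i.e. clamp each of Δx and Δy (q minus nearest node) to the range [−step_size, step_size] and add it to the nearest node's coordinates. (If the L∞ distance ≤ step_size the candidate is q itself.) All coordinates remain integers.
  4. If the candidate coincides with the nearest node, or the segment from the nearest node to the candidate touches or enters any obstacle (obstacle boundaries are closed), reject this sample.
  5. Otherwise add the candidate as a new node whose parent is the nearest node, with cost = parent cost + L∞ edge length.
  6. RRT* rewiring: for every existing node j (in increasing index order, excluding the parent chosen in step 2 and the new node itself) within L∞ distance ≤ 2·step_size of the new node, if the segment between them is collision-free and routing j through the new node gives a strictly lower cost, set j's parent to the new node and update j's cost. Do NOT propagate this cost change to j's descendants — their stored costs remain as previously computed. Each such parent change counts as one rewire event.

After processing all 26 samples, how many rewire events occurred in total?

1. q=(1,3) nearest=0 d=1 new=(1,3) → add node 1 parent=0 cost=1
2. q=(3,13) nearest=1 d=10 new=(3,9) → add node 2 parent=1 cost=7
3. q=(9,8) nearest=2 d=6 new=(9,8) → add node 3 parent=2 cost=13
4. q=(7,13) nearest=2 d=4 new=(7,13) → add node 4 parent=2 cost=11
5. q=(4,15) nearest=4 d=3 new=(4,15) → blocked by [5,7]×[14,16], reject
6. q=(7,3) nearest=3 d=5 new=(7,3) → blocked by [6,8]×[3,5], reject
7. q=(4,12) nearest=2 d=3 new=(4,12) → add node 5 parent=2 cost=10
8. q=(2,6) nearest=1 d=3 new=(2,6) → add node 6 parent=1 cost=4
9. q=(9,1) nearest=3 d=7 new=(9,2) → add node 7 parent=3 cost=19
10. q=(0,3) nearest=0 d=1 new=(0,3) → add node 8 parent=0 cost=1; rewire 7→8 (10<19)
11. q=(10,19) nearest=4 d=6 new=(10,19) → add node 9 parent=4 cost=17
12. q=(8,11) nearest=4 d=2 new=(8,11) → blocked by [7,9]×[10,12], reject
13. q=(10,10) nearest=3 d=2 new=(10,10) → add node 10 parent=3 cost=15
14. q=(5,17) nearest=4 d=4 new=(5,17) → blocked by [5,7]×[14,16], reject
15. q=(1,15) nearest=5 d=3 new=(1,15) → add node 11 parent=5 cost=13
16. q=(8,12) nearest=4 d=1 new=(8,12) → blocked by [7,9]×[10,12], reject
17. q=(4,4) nearest=6 d=2 new=(4,4) → blocked by [3,5]×[4,8], reject
18. q=(10,11) nearest=10 d=1 new=(10,11) → add node 12 parent=10 cost=16
19. q=(9,12) nearest=12 d=1 new=(9,12) → blocked by [7,9]×[10,12], reject
20. q=(6,5) nearest=3 d=3 new=(6,5) → blocked by [6,8]×[3,5], reject
21. q=(9,1) nearest=7 d=1 new=(9,1) → add node 13 parent=7 cost=11
22. q=(7,14) nearest=4 d=1 new=(7,14) → blocked by [5,7]×[14,16], reject
23. q=(10,0) nearest=13 d=1 new=(10,0) → add node 14 parent=13 cost=12
24. q=(4,11) nearest=5 d=1 new=(4,11) → add node 15 parent=5 cost=11
25. q=(3,16) nearest=11 d=2 new=(3,16) → add node 16 parent=11 cost=15
26. q=(6,15) nearest=4 d=2 new=(6,15) → blocked by [5,7]×[14,16], reject

Rewire events: 1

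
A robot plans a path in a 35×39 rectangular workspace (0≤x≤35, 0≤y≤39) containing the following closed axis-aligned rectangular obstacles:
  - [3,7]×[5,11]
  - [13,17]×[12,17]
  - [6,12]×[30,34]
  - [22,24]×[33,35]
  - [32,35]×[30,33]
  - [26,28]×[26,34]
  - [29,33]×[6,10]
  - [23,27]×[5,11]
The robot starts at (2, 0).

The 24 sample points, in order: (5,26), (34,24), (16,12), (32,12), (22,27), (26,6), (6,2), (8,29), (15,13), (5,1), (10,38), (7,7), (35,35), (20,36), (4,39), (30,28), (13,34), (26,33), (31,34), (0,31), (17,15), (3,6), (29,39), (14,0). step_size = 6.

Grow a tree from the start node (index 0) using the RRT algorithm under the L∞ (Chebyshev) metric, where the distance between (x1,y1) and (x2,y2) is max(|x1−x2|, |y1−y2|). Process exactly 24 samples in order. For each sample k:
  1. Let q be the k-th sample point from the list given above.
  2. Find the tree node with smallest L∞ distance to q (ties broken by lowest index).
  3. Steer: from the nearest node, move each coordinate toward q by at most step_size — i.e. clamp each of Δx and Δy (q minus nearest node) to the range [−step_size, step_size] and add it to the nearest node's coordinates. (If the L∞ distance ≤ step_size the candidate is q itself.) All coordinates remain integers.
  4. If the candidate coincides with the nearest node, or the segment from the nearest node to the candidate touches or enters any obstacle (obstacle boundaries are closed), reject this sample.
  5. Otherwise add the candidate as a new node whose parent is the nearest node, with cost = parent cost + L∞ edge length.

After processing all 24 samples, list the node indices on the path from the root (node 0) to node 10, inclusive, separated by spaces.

Path: 0 1 10

1. q=(5,26) nearest=0 d=26 new=(5,6) → blocked by [3,7]×[5,11], reject
2. q=(34,24) nearest=0 d=32 new=(8,6) → blocked by [3,7]×[5,11], reject
3. q=(16,12) nearest=0 d=14 new=(8,6) → blocked by [3,7]×[5,11], reject
4. q=(32,12) nearest=0 d=30 new=(8,6) → blocked by [3,7]×[5,11], reject
5. q=(22,27) nearest=0 d=27 new=(8,6) → blocked by [3,7]×[5,11], reject
6. q=(26,6) nearest=0 d=24 new=(8,6) → blocked by [3,7]×[5,11], reject
7. q=(6,2) nearest=0 d=4 new=(6,2) → add node 1 parent=0 cost=4
8. q=(8,29) nearest=1 d=27 new=(8,8) → blocked by [3,7]×[5,11], reject
9. q=(15,13) nearest=1 d=11 new=(12,8) → add node 2 parent=1 cost=10
10. q=(5,1) nearest=1 d=1 new=(5,1) → add node 3 parent=1 cost=5
11. q=(10,38) nearest=2 d=30 new=(10,14) → add node 4 parent=2 cost=16
12. q=(7,7) nearest=1 d=5 new=(7,7) → blocked by [3,7]×[5,11], reject
13. q=(35,35) nearest=4 d=25 new=(16,20) → blocked by [13,17]×[12,17], reject
14. q=(20,36) nearest=4 d=22 new=(16,20) → blocked by [13,17]×[12,17], reject
15. q=(4,39) nearest=4 d=25 new=(4,20) → add node 5 parent=4 cost=22
16. q=(30,28) nearest=2 d=20 new=(18,14) → blocked by [13,17]×[12,17], reject
17. q=(13,34) nearest=5 d=14 new=(10,26) → add node 6 parent=5 cost=28
18. q=(26,33) nearest=6 d=16 new=(16,32) → add node 7 parent=6 cost=34
19. q=(31,34) nearest=7 d=15 new=(22,34) → blocked by [22,24]×[33,35], reject
20. q=(0,31) nearest=6 d=10 new=(4,31) → add node 8 parent=6 cost=34
21. q=(17,15) nearest=2 d=7 new=(17,14) → blocked by [13,17]×[12,17], reject
22. q=(3,6) nearest=1 d=4 new=(3,6) → blocked by [3,7]×[5,11], reject
23. q=(29,39) nearest=7 d=13 new=(22,38) → add node 9 parent=7 cost=40
24. q=(14,0) nearest=1 d=8 new=(12,0) → add node 10 parent=1 cost=10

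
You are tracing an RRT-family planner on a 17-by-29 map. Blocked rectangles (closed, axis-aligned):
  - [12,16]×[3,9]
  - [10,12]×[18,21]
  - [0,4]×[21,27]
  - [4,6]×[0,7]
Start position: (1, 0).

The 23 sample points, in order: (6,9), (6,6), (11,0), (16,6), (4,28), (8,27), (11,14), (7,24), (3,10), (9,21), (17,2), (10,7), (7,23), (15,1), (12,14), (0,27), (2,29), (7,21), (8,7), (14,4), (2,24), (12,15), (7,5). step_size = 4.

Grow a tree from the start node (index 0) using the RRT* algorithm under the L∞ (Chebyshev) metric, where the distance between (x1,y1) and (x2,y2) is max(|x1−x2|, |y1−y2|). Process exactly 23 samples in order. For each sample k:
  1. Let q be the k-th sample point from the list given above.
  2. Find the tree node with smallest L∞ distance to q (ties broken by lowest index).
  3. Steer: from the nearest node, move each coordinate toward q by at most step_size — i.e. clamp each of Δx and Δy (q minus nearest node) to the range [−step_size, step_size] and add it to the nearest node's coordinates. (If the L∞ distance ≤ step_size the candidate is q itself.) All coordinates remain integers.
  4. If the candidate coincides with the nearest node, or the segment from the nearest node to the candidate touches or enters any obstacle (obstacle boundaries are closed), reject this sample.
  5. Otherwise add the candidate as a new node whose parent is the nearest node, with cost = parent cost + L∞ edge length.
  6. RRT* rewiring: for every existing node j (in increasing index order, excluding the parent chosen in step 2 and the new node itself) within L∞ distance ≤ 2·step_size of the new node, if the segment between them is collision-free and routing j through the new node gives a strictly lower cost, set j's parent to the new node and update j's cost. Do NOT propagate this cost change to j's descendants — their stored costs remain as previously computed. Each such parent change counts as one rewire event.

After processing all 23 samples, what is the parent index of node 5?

1. q=(6,9) nearest=0 d=9 new=(5,4) → blocked by [4,6]×[0,7], reject
2. q=(6,6) nearest=0 d=6 new=(5,4) → blocked by [4,6]×[0,7], reject
3. q=(11,0) nearest=0 d=10 new=(5,0) → blocked by [4,6]×[0,7], reject
4. q=(16,6) nearest=0 d=15 new=(5,4) → blocked by [4,6]×[0,7], reject
5. q=(4,28) nearest=0 d=28 new=(4,4) → blocked by [4,6]×[0,7], reject
6. q=(8,27) nearest=0 d=27 new=(5,4) → blocked by [4,6]×[0,7], reject
7. q=(11,14) nearest=0 d=14 new=(5,4) → blocked by [4,6]×[0,7], reject
8. q=(7,24) nearest=0 d=24 new=(5,4) → blocked by [4,6]×[0,7], reject
9. q=(3,10) nearest=0 d=10 new=(3,4) → add node 1 parent=0 cost=4
10. q=(9,21) nearest=1 d=17 new=(7,8) → blocked by [4,6]×[0,7], reject
11. q=(17,2) nearest=1 d=14 new=(7,2) → blocked by [4,6]×[0,7], reject
12. q=(10,7) nearest=1 d=7 new=(7,7) → blocked by [4,6]×[0,7], reject
13. q=(7,23) nearest=1 d=19 new=(7,8) → blocked by [4,6]×[0,7], reject
14. q=(15,1) nearest=1 d=12 new=(7,1) → blocked by [4,6]×[0,7], reject
15. q=(12,14) nearest=1 d=10 new=(7,8) → blocked by [4,6]×[0,7], reject
16. q=(0,27) nearest=1 d=23 new=(0,8) → add node 2 parent=1 cost=8
17. q=(2,29) nearest=2 d=21 new=(2,12) → add node 3 parent=2 cost=12
18. q=(7,21) nearest=3 d=9 new=(6,16) → add node 4 parent=3 cost=16
19. q=(8,7) nearest=1 d=5 new=(7,7) → blocked by [4,6]×[0,7], reject
20. q=(14,4) nearest=1 d=11 new=(7,4) → blocked by [4,6]×[0,7], reject
21. q=(2,24) nearest=4 d=8 new=(2,20) → add node 5 parent=4 cost=20
22. q=(12,15) nearest=4 d=6 new=(10,15) → add node 6 parent=4 cost=20
23. q=(7,5) nearest=1 d=4 new=(7,5) → blocked by [4,6]×[0,7], reject

Parent of node 5: 4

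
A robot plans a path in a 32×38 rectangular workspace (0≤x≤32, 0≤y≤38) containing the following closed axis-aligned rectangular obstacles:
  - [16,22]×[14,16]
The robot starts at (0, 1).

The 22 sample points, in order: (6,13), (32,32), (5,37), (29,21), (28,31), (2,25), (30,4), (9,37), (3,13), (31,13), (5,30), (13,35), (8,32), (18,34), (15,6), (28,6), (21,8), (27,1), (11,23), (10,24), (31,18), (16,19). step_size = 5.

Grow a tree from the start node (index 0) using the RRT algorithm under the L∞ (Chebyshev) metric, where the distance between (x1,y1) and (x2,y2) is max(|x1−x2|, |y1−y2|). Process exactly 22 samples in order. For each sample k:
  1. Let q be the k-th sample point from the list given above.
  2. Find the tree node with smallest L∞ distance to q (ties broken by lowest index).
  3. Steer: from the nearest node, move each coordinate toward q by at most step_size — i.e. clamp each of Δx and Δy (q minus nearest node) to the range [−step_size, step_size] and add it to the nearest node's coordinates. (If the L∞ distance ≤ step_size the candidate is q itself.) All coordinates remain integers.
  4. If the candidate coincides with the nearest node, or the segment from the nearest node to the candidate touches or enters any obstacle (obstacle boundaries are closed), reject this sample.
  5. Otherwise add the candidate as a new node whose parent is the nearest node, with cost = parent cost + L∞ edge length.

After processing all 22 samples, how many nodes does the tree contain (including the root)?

1. q=(6,13) nearest=0 d=12 new=(5,6) → add node 1 parent=0 cost=5
2. q=(32,32) nearest=1 d=27 new=(10,11) → add node 2 parent=1 cost=10
3. q=(5,37) nearest=2 d=26 new=(5,16) → add node 3 parent=2 cost=15
4. q=(29,21) nearest=2 d=19 new=(15,16) → add node 4 parent=2 cost=15
5. q=(28,31) nearest=4 d=15 new=(20,21) → add node 5 parent=4 cost=20
6. q=(2,25) nearest=3 d=9 new=(2,21) → add node 6 parent=3 cost=20
7. q=(30,4) nearest=4 d=15 new=(20,11) → blocked by [16,22]×[14,16], reject
8. q=(9,37) nearest=5 d=16 new=(15,26) → add node 7 parent=5 cost=25
9. q=(3,13) nearest=3 d=3 new=(3,13) → add node 8 parent=3 cost=18
10. q=(31,13) nearest=5 d=11 new=(25,16) → add node 9 parent=5 cost=25
11. q=(5,30) nearest=6 d=9 new=(5,26) → add node 10 parent=6 cost=25
12. q=(13,35) nearest=7 d=9 new=(13,31) → add node 11 parent=7 cost=30
13. q=(8,32) nearest=11 d=5 new=(8,32) → add node 12 parent=11 cost=35
14. q=(18,34) nearest=11 d=5 new=(18,34) → add node 13 parent=11 cost=35
15. q=(15,6) nearest=2 d=5 new=(15,6) → add node 14 parent=2 cost=15
16. q=(28,6) nearest=9 d=10 new=(28,11) → add node 15 parent=9 cost=30
17. q=(21,8) nearest=14 d=6 new=(20,8) → add node 16 parent=14 cost=20
18. q=(27,1) nearest=16 d=7 new=(25,3) → add node 17 parent=16 cost=25
19. q=(11,23) nearest=7 d=4 new=(11,23) → add node 18 parent=7 cost=29
20. q=(10,24) nearest=18 d=1 new=(10,24) → add node 19 parent=18 cost=30
21. q=(31,18) nearest=9 d=6 new=(30,18) → add node 20 parent=9 cost=30
22. q=(16,19) nearest=4 d=3 new=(16,19) → add node 21 parent=4 cost=18

Node count: 22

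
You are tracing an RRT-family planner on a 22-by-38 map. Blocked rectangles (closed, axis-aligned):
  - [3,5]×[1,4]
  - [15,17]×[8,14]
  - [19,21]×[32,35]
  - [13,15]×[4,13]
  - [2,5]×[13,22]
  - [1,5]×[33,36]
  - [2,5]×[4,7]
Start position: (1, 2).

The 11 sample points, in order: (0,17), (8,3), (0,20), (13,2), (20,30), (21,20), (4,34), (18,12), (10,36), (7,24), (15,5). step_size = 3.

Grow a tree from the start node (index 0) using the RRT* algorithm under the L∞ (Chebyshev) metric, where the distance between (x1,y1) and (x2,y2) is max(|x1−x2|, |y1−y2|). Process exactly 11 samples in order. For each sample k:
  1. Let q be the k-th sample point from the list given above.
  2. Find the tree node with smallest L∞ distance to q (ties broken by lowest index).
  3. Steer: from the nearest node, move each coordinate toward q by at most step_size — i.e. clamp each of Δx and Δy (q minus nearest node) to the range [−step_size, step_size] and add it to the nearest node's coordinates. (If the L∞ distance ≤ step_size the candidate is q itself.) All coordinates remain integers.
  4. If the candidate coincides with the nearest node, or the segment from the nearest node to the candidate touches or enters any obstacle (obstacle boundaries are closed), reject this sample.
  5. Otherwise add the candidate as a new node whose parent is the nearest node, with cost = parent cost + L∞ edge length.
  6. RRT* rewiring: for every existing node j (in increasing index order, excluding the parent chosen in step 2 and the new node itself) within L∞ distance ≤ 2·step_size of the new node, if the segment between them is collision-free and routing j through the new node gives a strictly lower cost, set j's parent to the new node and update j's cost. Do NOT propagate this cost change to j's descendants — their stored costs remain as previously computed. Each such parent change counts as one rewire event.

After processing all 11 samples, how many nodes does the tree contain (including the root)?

1. q=(0,17) nearest=0 d=15 new=(0,5) → add node 1 parent=0 cost=3
2. q=(8,3) nearest=0 d=7 new=(4,3) → blocked by [3,5]×[1,4], reject
3. q=(0,20) nearest=1 d=15 new=(0,8) → add node 2 parent=1 cost=6
4. q=(13,2) nearest=0 d=12 new=(4,2) → blocked by [3,5]×[1,4], reject
5. q=(20,30) nearest=2 d=22 new=(3,11) → add node 3 parent=2 cost=9
6. q=(21,20) nearest=3 d=18 new=(6,14) → blocked by [2,5]×[13,22], reject
7. q=(4,34) nearest=3 d=23 new=(4,14) → blocked by [2,5]×[13,22], reject
8. q=(18,12) nearest=3 d=15 new=(6,12) → add node 4 parent=3 cost=12
9. q=(10,36) nearest=4 d=24 new=(9,15) → add node 5 parent=4 cost=15
10. q=(7,24) nearest=5 d=9 new=(7,18) → add node 6 parent=5 cost=18
11. q=(15,5) nearest=4 d=9 new=(9,9) → add node 7 parent=4 cost=15

Node count: 8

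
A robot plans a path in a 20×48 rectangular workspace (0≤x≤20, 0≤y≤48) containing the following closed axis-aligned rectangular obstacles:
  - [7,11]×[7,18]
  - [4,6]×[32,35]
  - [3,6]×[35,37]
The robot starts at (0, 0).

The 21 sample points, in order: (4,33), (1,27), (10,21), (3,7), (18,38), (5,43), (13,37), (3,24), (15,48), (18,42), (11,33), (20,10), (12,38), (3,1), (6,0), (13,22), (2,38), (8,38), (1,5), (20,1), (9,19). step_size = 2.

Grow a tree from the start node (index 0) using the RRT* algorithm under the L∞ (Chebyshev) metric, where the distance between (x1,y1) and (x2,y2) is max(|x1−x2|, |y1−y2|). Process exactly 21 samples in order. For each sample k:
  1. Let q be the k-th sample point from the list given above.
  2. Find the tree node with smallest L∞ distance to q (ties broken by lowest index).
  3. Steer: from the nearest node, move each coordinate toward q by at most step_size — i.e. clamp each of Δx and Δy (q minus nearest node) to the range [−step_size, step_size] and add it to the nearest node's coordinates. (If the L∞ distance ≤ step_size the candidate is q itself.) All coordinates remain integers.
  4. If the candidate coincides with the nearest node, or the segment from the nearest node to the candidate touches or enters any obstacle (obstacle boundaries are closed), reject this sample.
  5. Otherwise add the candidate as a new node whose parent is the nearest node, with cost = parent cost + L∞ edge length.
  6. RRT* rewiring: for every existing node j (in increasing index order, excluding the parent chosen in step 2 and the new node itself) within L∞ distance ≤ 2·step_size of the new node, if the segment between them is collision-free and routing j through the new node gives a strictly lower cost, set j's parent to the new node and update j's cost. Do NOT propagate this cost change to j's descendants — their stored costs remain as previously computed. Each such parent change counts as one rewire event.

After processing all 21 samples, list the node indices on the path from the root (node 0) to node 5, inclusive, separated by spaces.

1. q=(4,33) nearest=0 d=33 new=(2,2) → add node 1 parent=0 cost=2
2. q=(1,27) nearest=1 d=25 new=(1,4) → add node 2 parent=1 cost=4
3. q=(10,21) nearest=2 d=17 new=(3,6) → add node 3 parent=2 cost=6
4. q=(3,7) nearest=3 d=1 new=(3,7) → add node 4 parent=3 cost=7
5. q=(18,38) nearest=4 d=31 new=(5,9) → add node 5 parent=4 cost=9
6. q=(5,43) nearest=5 d=34 new=(5,11) → add node 6 parent=5 cost=11
7. q=(13,37) nearest=6 d=26 new=(7,13) → blocked by [7,11]×[7,18], reject
8. q=(3,24) nearest=6 d=13 new=(3,13) → add node 7 parent=6 cost=13
9. q=(15,48) nearest=7 d=35 new=(5,15) → add node 8 parent=7 cost=15
10. q=(18,42) nearest=8 d=27 new=(7,17) → blocked by [7,11]×[7,18], reject
11. q=(11,33) nearest=8 d=18 new=(7,17) → blocked by [7,11]×[7,18], reject
12. q=(20,10) nearest=5 d=15 new=(7,10) → blocked by [7,11]×[7,18], reject
13. q=(12,38) nearest=8 d=23 new=(7,17) → blocked by [7,11]×[7,18], reject
14. q=(3,1) nearest=1 d=1 new=(3,1) → add node 9 parent=1 cost=3
15. q=(6,0) nearest=9 d=3 new=(5,0) → add node 10 parent=9 cost=5
16. q=(13,22) nearest=8 d=8 new=(7,17) → blocked by [7,11]×[7,18], reject
17. q=(2,38) nearest=8 d=23 new=(3,17) → add node 11 parent=8 cost=17
18. q=(8,38) nearest=11 d=21 new=(5,19) → add node 12 parent=11 cost=19
19. q=(1,5) nearest=2 d=1 new=(1,5) → add node 13 parent=2 cost=5
20. q=(20,1) nearest=5 d=15 new=(7,7) → blocked by [7,11]×[7,18], reject
21. q=(9,19) nearest=8 d=4 new=(7,17) → blocked by [7,11]×[7,18], reject

Path: 0 1 2 3 4 5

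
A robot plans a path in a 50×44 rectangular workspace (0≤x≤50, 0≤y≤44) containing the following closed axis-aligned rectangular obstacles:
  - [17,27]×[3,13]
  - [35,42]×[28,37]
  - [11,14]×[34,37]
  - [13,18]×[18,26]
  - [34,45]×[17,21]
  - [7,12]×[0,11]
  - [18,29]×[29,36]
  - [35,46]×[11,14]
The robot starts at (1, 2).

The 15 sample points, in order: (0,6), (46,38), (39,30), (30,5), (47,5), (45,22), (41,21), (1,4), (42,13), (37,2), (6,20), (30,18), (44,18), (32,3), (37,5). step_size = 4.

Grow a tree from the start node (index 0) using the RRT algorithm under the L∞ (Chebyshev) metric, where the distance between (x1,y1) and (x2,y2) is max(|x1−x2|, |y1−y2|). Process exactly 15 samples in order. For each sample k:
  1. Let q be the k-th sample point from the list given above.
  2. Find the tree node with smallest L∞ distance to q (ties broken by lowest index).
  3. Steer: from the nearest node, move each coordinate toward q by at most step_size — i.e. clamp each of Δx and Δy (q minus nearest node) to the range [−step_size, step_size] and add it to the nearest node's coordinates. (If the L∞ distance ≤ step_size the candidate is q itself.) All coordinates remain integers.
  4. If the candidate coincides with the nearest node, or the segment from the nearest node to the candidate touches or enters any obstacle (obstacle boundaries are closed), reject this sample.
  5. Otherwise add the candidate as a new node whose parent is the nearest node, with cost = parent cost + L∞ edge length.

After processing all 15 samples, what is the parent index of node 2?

Parent of node 2: 0

1. q=(0,6) nearest=0 d=4 new=(0,6) → add node 1 parent=0 cost=4
2. q=(46,38) nearest=0 d=45 new=(5,6) → add node 2 parent=0 cost=4
3. q=(39,30) nearest=2 d=34 new=(9,10) → blocked by [7,12]×[0,11], reject
4. q=(30,5) nearest=2 d=25 new=(9,5) → blocked by [7,12]×[0,11], reject
5. q=(47,5) nearest=2 d=42 new=(9,5) → blocked by [7,12]×[0,11], reject
6. q=(45,22) nearest=2 d=40 new=(9,10) → blocked by [7,12]×[0,11], reject
7. q=(41,21) nearest=2 d=36 new=(9,10) → blocked by [7,12]×[0,11], reject
8. q=(1,4) nearest=0 d=2 new=(1,4) → add node 3 parent=0 cost=2
9. q=(42,13) nearest=2 d=37 new=(9,10) → blocked by [7,12]×[0,11], reject
10. q=(37,2) nearest=2 d=32 new=(9,2) → blocked by [7,12]×[0,11], reject
11. q=(6,20) nearest=1 d=14 new=(4,10) → add node 4 parent=1 cost=8
12. q=(30,18) nearest=2 d=25 new=(9,10) → blocked by [7,12]×[0,11], reject
13. q=(44,18) nearest=2 d=39 new=(9,10) → blocked by [7,12]×[0,11], reject
14. q=(32,3) nearest=2 d=27 new=(9,3) → blocked by [7,12]×[0,11], reject
15. q=(37,5) nearest=2 d=32 new=(9,5) → blocked by [7,12]×[0,11], reject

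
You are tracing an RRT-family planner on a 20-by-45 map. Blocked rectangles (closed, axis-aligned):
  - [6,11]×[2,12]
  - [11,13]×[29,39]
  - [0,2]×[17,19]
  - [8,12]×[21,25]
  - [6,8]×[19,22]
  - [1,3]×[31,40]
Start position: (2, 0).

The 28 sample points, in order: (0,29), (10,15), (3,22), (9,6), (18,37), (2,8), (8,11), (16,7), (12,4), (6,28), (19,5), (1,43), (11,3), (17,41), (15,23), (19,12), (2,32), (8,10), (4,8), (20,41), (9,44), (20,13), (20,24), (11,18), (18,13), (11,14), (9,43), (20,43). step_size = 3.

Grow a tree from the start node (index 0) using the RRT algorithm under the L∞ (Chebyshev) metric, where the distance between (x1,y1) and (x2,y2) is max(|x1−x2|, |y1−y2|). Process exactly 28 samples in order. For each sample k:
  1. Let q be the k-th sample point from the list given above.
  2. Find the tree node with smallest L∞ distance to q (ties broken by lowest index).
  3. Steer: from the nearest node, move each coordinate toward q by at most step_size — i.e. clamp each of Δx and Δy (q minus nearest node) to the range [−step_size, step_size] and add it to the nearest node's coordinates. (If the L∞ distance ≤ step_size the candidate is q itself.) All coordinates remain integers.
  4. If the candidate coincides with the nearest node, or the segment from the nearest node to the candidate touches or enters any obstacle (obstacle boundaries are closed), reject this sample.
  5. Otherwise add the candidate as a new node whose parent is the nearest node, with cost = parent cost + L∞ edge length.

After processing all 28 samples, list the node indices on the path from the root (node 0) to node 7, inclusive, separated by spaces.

Path: 0 1 2 3 5 6 7

1. q=(0,29) nearest=0 d=29 new=(0,3) → add node 1 parent=0 cost=3
2. q=(10,15) nearest=1 d=12 new=(3,6) → add node 2 parent=1 cost=6
3. q=(3,22) nearest=2 d=16 new=(3,9) → add node 3 parent=2 cost=9
4. q=(9,6) nearest=2 d=6 new=(6,6) → blocked by [6,11]×[2,12], reject
5. q=(18,37) nearest=3 d=28 new=(6,12) → blocked by [6,11]×[2,12], reject
6. q=(2,8) nearest=3 d=1 new=(2,8) → add node 4 parent=3 cost=10
7. q=(8,11) nearest=2 d=5 new=(6,9) → blocked by [6,11]×[2,12], reject
8. q=(16,7) nearest=2 d=13 new=(6,7) → blocked by [6,11]×[2,12], reject
9. q=(12,4) nearest=2 d=9 new=(6,4) → blocked by [6,11]×[2,12], reject
10. q=(6,28) nearest=3 d=19 new=(6,12) → blocked by [6,11]×[2,12], reject
11. q=(19,5) nearest=2 d=16 new=(6,5) → blocked by [6,11]×[2,12], reject
12. q=(1,43) nearest=3 d=34 new=(1,12) → add node 5 parent=3 cost=12
13. q=(11,3) nearest=2 d=8 new=(6,3) → blocked by [6,11]×[2,12], reject
14. q=(17,41) nearest=5 d=29 new=(4,15) → add node 6 parent=5 cost=15
15. q=(15,23) nearest=6 d=11 new=(7,18) → add node 7 parent=6 cost=18
16. q=(19,12) nearest=7 d=12 new=(10,15) → add node 8 parent=7 cost=21
17. q=(2,32) nearest=7 d=14 new=(4,21) → blocked by [6,8]×[19,22], reject
18. q=(8,10) nearest=2 d=5 new=(6,9) → blocked by [6,11]×[2,12], reject
19. q=(4,8) nearest=3 d=1 new=(4,8) → add node 9 parent=3 cost=10
20. q=(20,41) nearest=7 d=23 new=(10,21) → blocked by [8,12]×[21,25], reject
21. q=(9,44) nearest=7 d=26 new=(9,21) → blocked by [8,12]×[21,25], reject
22. q=(20,13) nearest=8 d=10 new=(13,13) → add node 10 parent=8 cost=24
23. q=(20,24) nearest=8 d=10 new=(13,18) → add node 11 parent=8 cost=24
24. q=(11,18) nearest=11 d=2 new=(11,18) → add node 12 parent=11 cost=26
25. q=(18,13) nearest=10 d=5 new=(16,13) → add node 13 parent=10 cost=27
26. q=(11,14) nearest=8 d=1 new=(11,14) → add node 14 parent=8 cost=22
27. q=(9,43) nearest=7 d=25 new=(9,21) → blocked by [8,12]×[21,25], reject
28. q=(20,43) nearest=7 d=25 new=(10,21) → blocked by [8,12]×[21,25], reject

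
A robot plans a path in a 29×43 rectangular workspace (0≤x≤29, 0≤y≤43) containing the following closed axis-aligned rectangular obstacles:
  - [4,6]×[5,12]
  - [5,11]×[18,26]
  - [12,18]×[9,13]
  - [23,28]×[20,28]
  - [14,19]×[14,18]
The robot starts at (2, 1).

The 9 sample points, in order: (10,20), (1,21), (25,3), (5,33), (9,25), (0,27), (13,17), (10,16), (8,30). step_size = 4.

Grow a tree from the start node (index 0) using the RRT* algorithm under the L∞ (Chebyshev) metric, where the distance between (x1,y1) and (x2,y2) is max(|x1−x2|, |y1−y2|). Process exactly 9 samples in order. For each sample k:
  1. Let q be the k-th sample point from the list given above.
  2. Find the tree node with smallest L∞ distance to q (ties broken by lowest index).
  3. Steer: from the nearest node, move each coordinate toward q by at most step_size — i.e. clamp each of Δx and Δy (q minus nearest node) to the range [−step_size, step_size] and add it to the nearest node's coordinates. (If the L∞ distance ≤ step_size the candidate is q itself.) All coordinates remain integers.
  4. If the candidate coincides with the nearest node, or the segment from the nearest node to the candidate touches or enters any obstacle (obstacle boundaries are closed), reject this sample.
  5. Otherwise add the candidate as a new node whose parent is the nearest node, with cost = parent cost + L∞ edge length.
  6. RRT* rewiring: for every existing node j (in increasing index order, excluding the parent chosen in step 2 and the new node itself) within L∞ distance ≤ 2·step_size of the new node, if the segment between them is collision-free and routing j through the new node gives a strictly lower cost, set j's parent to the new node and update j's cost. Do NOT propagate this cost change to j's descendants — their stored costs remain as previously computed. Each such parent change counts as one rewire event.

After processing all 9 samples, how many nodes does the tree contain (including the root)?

1. q=(10,20) nearest=0 d=19 new=(6,5) → blocked by [4,6]×[5,12], reject
2. q=(1,21) nearest=0 d=20 new=(1,5) → add node 1 parent=0 cost=4
3. q=(25,3) nearest=0 d=23 new=(6,3) → add node 2 parent=0 cost=4
4. q=(5,33) nearest=1 d=28 new=(5,9) → blocked by [4,6]×[5,12], reject
5. q=(9,25) nearest=1 d=20 new=(5,9) → blocked by [4,6]×[5,12], reject
6. q=(0,27) nearest=1 d=22 new=(0,9) → add node 3 parent=1 cost=8
7. q=(13,17) nearest=1 d=12 new=(5,9) → blocked by [4,6]×[5,12], reject
8. q=(10,16) nearest=3 d=10 new=(4,13) → add node 4 parent=3 cost=12
9. q=(8,30) nearest=4 d=17 new=(8,17) → add node 5 parent=4 cost=16

Node count: 6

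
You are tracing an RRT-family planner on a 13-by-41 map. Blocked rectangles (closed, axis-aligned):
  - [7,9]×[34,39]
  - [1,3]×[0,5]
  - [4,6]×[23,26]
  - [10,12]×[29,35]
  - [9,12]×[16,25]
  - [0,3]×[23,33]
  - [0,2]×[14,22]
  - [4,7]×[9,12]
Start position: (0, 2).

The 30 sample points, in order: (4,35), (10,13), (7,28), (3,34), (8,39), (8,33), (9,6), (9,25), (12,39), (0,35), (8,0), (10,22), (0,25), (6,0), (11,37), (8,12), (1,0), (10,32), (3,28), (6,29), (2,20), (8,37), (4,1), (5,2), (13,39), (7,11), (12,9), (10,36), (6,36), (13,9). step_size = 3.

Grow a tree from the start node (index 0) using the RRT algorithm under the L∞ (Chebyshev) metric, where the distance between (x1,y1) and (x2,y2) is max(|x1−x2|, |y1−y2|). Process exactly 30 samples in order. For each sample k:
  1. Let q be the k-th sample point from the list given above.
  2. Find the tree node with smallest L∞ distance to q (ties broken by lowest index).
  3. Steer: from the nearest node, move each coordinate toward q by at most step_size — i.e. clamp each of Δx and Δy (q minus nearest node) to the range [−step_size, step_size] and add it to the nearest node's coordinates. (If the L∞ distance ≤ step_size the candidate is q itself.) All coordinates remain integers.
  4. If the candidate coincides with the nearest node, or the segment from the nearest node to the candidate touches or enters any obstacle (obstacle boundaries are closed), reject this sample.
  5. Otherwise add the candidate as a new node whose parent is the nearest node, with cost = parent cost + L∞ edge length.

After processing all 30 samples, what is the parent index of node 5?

Parent of node 5: 4

1. q=(4,35) nearest=0 d=33 new=(3,5) → blocked by [1,3]×[0,5], reject
2. q=(10,13) nearest=0 d=11 new=(3,5) → blocked by [1,3]×[0,5], reject
3. q=(7,28) nearest=0 d=26 new=(3,5) → blocked by [1,3]×[0,5], reject
4. q=(3,34) nearest=0 d=32 new=(3,5) → blocked by [1,3]×[0,5], reject
5. q=(8,39) nearest=0 d=37 new=(3,5) → blocked by [1,3]×[0,5], reject
6. q=(8,33) nearest=0 d=31 new=(3,5) → blocked by [1,3]×[0,5], reject
7. q=(9,6) nearest=0 d=9 new=(3,5) → blocked by [1,3]×[0,5], reject
8. q=(9,25) nearest=0 d=23 new=(3,5) → blocked by [1,3]×[0,5], reject
9. q=(12,39) nearest=0 d=37 new=(3,5) → blocked by [1,3]×[0,5], reject
10. q=(0,35) nearest=0 d=33 new=(0,5) → add node 1 parent=0 cost=3
11. q=(8,0) nearest=0 d=8 new=(3,0) → blocked by [1,3]×[0,5], reject
12. q=(10,22) nearest=1 d=17 new=(3,8) → add node 2 parent=1 cost=6
13. q=(0,25) nearest=2 d=17 new=(0,11) → add node 3 parent=2 cost=9
14. q=(6,0) nearest=0 d=6 new=(3,0) → blocked by [1,3]×[0,5], reject
15. q=(11,37) nearest=3 d=26 new=(3,14) → add node 4 parent=3 cost=12
16. q=(8,12) nearest=2 d=5 new=(6,11) → blocked by [4,7]×[9,12], reject
17. q=(1,0) nearest=0 d=2 new=(1,0) → blocked by [1,3]×[0,5], reject
18. q=(10,32) nearest=4 d=18 new=(6,17) → add node 5 parent=4 cost=15
19. q=(3,28) nearest=5 d=11 new=(3,20) → add node 6 parent=5 cost=18
20. q=(6,29) nearest=6 d=9 new=(6,23) → blocked by [4,6]×[23,26], reject
21. q=(2,20) nearest=6 d=1 new=(2,20) → blocked by [0,2]×[14,22], reject
22. q=(8,37) nearest=6 d=17 new=(6,23) → blocked by [4,6]×[23,26], reject
23. q=(4,1) nearest=0 d=4 new=(3,1) → blocked by [1,3]×[0,5], reject
24. q=(5,2) nearest=0 d=5 new=(3,2) → blocked by [1,3]×[0,5], reject
25. q=(13,39) nearest=6 d=19 new=(6,23) → blocked by [4,6]×[23,26], reject
26. q=(7,11) nearest=2 d=4 new=(6,11) → blocked by [4,7]×[9,12], reject
27. q=(12,9) nearest=5 d=8 new=(9,14) → add node 7 parent=5 cost=18
28. q=(10,36) nearest=6 d=16 new=(6,23) → blocked by [4,6]×[23,26], reject
29. q=(6,36) nearest=6 d=16 new=(6,23) → blocked by [4,6]×[23,26], reject
30. q=(13,9) nearest=7 d=5 new=(12,11) → add node 8 parent=7 cost=21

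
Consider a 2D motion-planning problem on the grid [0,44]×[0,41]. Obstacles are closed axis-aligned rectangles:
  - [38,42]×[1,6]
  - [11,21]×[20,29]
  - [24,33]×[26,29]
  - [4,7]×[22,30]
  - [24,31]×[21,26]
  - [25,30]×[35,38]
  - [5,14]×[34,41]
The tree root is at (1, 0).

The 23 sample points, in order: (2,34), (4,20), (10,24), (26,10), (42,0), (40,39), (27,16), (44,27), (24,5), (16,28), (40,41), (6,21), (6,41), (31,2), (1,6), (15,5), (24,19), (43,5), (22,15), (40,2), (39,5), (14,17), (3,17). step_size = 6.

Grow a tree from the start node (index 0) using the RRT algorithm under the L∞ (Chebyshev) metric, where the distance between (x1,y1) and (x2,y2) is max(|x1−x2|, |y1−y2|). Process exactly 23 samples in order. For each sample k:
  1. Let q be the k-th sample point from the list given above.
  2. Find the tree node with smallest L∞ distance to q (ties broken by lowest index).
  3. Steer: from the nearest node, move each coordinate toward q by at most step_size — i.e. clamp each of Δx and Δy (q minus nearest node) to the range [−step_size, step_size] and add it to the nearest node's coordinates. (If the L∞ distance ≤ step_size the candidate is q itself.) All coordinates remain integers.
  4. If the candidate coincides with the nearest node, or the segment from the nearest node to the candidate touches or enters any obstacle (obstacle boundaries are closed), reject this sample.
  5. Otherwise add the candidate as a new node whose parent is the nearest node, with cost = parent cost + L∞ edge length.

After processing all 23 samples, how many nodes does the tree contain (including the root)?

Node count: 20

1. q=(2,34) nearest=0 d=34 new=(2,6) → add node 1 parent=0 cost=6
2. q=(4,20) nearest=1 d=14 new=(4,12) → add node 2 parent=1 cost=12
3. q=(10,24) nearest=2 d=12 new=(10,18) → add node 3 parent=2 cost=18
4. q=(26,10) nearest=3 d=16 new=(16,12) → add node 4 parent=3 cost=24
5. q=(42,0) nearest=4 d=26 new=(22,6) → add node 5 parent=4 cost=30
6. q=(40,39) nearest=4 d=27 new=(22,18) → add node 6 parent=4 cost=30
7. q=(27,16) nearest=6 d=5 new=(27,16) → add node 7 parent=6 cost=35
8. q=(44,27) nearest=7 d=17 new=(33,22) → add node 8 parent=7 cost=41
9. q=(24,5) nearest=5 d=2 new=(24,5) → add node 9 parent=5 cost=32
10. q=(16,28) nearest=3 d=10 new=(16,24) → blocked by [11,21]×[20,29], reject
11. q=(40,41) nearest=8 d=19 new=(39,28) → add node 10 parent=8 cost=47
12. q=(6,21) nearest=3 d=4 new=(6,21) → add node 11 parent=3 cost=22
13. q=(6,41) nearest=11 d=20 new=(6,27) → blocked by [4,7]×[22,30], reject
14. q=(31,2) nearest=9 d=7 new=(30,2) → add node 12 parent=9 cost=38
15. q=(1,6) nearest=1 d=1 new=(1,6) → add node 13 parent=1 cost=7
16. q=(15,5) nearest=4 d=7 new=(15,6) → add node 14 parent=4 cost=30
17. q=(24,19) nearest=6 d=2 new=(24,19) → add node 15 parent=6 cost=32
18. q=(43,5) nearest=12 d=13 new=(36,5) → add node 16 parent=12 cost=44
19. q=(22,15) nearest=6 d=3 new=(22,15) → add node 17 parent=6 cost=33
20. q=(40,2) nearest=16 d=4 new=(40,2) → blocked by [38,42]×[1,6], reject
21. q=(39,5) nearest=16 d=3 new=(39,5) → blocked by [38,42]×[1,6], reject
22. q=(14,17) nearest=3 d=4 new=(14,17) → add node 18 parent=3 cost=22
23. q=(3,17) nearest=11 d=4 new=(3,17) → add node 19 parent=11 cost=26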